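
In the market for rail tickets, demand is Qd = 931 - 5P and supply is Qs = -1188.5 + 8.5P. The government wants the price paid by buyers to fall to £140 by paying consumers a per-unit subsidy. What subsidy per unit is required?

Required subsidy s = £27 per unit

At a buyer price of 140, quantity demanded is 931 − 5·140 = 231.
Sellers supply 231 only when they receive Ps with -1188.5 + 8.5·Ps = 231, i.e. Ps = 167.
s = Ps − Pb = 167 − 140 = 27.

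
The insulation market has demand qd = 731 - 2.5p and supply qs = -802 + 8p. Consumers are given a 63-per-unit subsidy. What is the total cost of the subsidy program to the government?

Pre-subsidy: 731 - 2.5p = -802 + 8p gives p* = 146, q* = 366.
With the rebate, buyers effectively pay pb = ps − 63, where ps is the price sellers receive.
Demand in terms of ps becomes qd = 731 − 2.5(ps − 63) = 888.5 - 2.5ps. Setting this equal to supply: 888.5 - 2.5ps = -802 + 8ps, so ps = 161.
Buyers pay pb = 161 − 63 = 98; q' = -802 + 8·161 = 486.
Government outlay = subsidy × quantity = 63 × 486 = 30618.

Government cost = 30618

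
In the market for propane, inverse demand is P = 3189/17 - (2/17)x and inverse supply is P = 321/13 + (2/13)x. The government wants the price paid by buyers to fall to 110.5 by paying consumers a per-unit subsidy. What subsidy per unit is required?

At a buyer price of 110.5, quantity demanded is 1594.5 − 8.5·110.5 = 655.25.
Sellers supply 655.25 only when they receive Ps = 321/13 + (2/13)·655.25 = 125.5.
s = Ps − Pb = 125.5 − 110.5 = 15.

Required subsidy s = 15 per unit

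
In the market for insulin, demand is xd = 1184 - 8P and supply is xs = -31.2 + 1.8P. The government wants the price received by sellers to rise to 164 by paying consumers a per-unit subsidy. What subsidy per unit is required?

Required subsidy s = 49 per unit

At a seller price of 164, quantity supplied is -31.2 + 1.8·164 = 264.
Buyers absorb 264 only when they pay Pb with 1184 − 8·Pb = 264, i.e. Pb = 115.
s = Ps − Pb = 164 − 115 = 49.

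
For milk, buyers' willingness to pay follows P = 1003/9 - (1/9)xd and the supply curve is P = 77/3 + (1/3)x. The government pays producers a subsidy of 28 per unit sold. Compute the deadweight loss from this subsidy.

Deadweight loss = 882

Pre-subsidy: 1003/9 - (1/9)x = 77/3 + (1/3)x gives x* = 193 and P* = 90.
With the subsidy, sellers receive Ps = Pb + 28 for each unit, where Pb is the price buyers pay.
On the curves, Pb = 1003/9 - (1/9)x and Ps = 77/3 + (1/3)x; the wedge Ps − Pb = 28 gives 77/3 + (1/3)x − (1003/9 - (1/9)x) = 28, so x' = 256.
Then Pb = 1003/9 − (1/9)·256 = 83 and Ps = 77/3 + (1/3)·256 = 111.
The subsidy expands output by 256 − 193 = 63 past the efficient level; on those units the gap between marginal cost and willingness to pay runs from 0 up to 28.
DWL = ½ × 28 × 63 = 882.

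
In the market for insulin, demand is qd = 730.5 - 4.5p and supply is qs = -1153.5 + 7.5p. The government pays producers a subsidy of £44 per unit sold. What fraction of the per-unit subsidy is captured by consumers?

Consumer share = 0.625

Pre-subsidy: 730.5 - 4.5p = -1153.5 + 7.5p gives p* = 157, q* = 24.
With the subsidy, sellers receive ps = pb + 44 for each unit, where pb is the price buyers pay.
Supply in terms of pb becomes qs = -1153.5 + 7.5(pb + 44) = -823.5 + 7.5pb. Setting this equal to demand: 730.5 - 4.5pb = -823.5 + 7.5pb, so pb = 129.5.
Sellers receive ps = 129.5 + 44 = 173.5; q' = 730.5 − 4.5·129.5 = 147.75.
Buyers' price falls by p* − pb = 157 − 129.5 = 27.5; sellers' price rises by ps − p* = 173.5 − 157 = 16.5.
So consumers capture 27.5/44 = 0.625 of each unit of subsidy.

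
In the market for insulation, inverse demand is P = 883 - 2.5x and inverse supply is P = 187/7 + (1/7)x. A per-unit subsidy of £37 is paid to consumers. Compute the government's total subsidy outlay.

Pre-subsidy: 883 - 2.5x = 187/7 + (1/7)x gives x* = 324 and P* = 73.
With the rebate, buyers effectively pay Pb = Ps − 37, where Ps is the price sellers receive.
On the curves, Pb = 883 - 2.5x and Ps = 187/7 + (1/7)x; the wedge Ps − Pb = 37 gives 187/7 + (1/7)x − (883 - 2.5x) = 37, so x' = 338.
Then Pb = 883 − 2.5·338 = 38 and Ps = 187/7 + (1/7)·338 = 75.
Government outlay = subsidy × quantity = 37 × 338 = 12506.

Government cost = £12506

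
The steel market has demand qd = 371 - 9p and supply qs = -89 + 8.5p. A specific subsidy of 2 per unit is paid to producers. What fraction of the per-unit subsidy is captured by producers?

Pre-subsidy: 371 - 9p = -89 + 8.5p gives p* = 184/7, q* = 941/7.
With the subsidy, sellers receive ps = pb + 2 for each unit, where pb is the price buyers pay.
Supply in terms of pb becomes qs = -89 + 8.5(pb + 2) = -72 + 8.5pb. Setting this equal to demand: 371 - 9pb = -72 + 8.5pb, so pb = 886/35.
Sellers receive ps = 886/35 + 2 = 956/35; q' = 371 − 9·(886/35) = 5011/35.
Buyers' price falls by p* − pb = 184/7 − 886/35 = 34/35; sellers' price rises by ps − p* = 956/35 − 184/7 = 36/35.
So producers capture (36/35)/2 = 18/35 of each unit of subsidy.

Producer share = 18/35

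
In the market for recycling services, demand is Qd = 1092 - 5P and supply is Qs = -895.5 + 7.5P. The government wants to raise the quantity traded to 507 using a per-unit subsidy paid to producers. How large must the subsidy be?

At Q = 507, invert demand for the buyer price: Pb = (1092 − 507)/5 = 117; invert supply for the seller price: Ps = (507 − (-895.5))/7.5 = 187.
The subsidy must fill the gap: s = Ps − Pb = 187 − 117 = 70.

Required subsidy s = 70 per unit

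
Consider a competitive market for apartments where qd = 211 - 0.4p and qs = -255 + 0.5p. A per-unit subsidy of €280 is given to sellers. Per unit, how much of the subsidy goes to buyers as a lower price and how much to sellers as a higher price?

Buyers gain 1400/9 per unit; sellers gain 1120/9 per unit

Pre-subsidy: 211 - 0.4p = -255 + 0.5p gives p* = 4660/9, q* = 35/9.
With the subsidy, sellers receive ps = pb + 280 for each unit, where pb is the price buyers pay.
Supply in terms of pb becomes qs = -255 + 0.5(pb + 280) = -115 + 0.5pb. Setting this equal to demand: 211 - 0.4pb = -115 + 0.5pb, so pb = 3260/9.
Sellers receive ps = 3260/9 + 280 = 5780/9; q' = 211 − 0.4·(3260/9) = 595/9.
Buyers' price falls by p* − pb = 4660/9 − 3260/9 = 1400/9; sellers' price rises by ps − p* = 5780/9 − 4660/9 = 1120/9.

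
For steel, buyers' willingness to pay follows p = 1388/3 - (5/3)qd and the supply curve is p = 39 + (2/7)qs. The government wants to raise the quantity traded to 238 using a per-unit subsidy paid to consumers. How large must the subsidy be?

At q = 238, from the demand curve buyers pay pb = 1388/3 − (5/3)·238 = 66; from the supply curve sellers need ps = 39 + (2/7)·238 = 107.
The subsidy must fill the gap: s = ps − pb = 107 − 66 = 41.

Required subsidy s = 41 per unit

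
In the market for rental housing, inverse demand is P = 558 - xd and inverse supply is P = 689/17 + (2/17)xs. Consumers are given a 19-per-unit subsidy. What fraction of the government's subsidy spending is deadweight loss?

Pre-subsidy: 558 - x = 689/17 + (2/17)x gives x* = 463 and P* = 95.
With the rebate, buyers effectively pay Pb = Ps − 19, where Ps is the price sellers receive.
On the curves, Pb = 558 - x and Ps = 689/17 + (2/17)x; the wedge Ps − Pb = 19 gives 689/17 + (2/17)x − (558 - x) = 19, so x' = 480.
Then Pb = 558 − 1·480 = 78 and Ps = 689/17 + (2/17)·480 = 97.
ΔCS = ½(463 + 480)(95 − 78) = 8015.5; ΔPS = ½(463 + 480)(97 − 95) = 943.
Government spending = 19 × 480 = 9120.
DWL = ½ × 19 × (480 − 463) = 161.5; fraction = 161.5 / 9120 = 17/960.

DWL / government spending = 17/960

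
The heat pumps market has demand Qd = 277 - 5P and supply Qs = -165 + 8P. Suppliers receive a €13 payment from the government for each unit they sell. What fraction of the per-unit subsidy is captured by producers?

Producer share = 5/13

Pre-subsidy: 277 - 5P = -165 + 8P gives P* = 34, Q* = 107.
With the subsidy, sellers receive Ps = Pb + 13 for each unit, where Pb is the price buyers pay.
Supply in terms of Pb becomes Qs = -165 + 8(Pb + 13) = -61 + 8Pb. Setting this equal to demand: 277 - 5Pb = -61 + 8Pb, so Pb = 26.
Sellers receive Ps = 26 + 13 = 39; Q' = 277 − 5·26 = 147.
Buyers' price falls by P* − Pb = 34 − 26 = 8; sellers' price rises by Ps − P* = 39 − 34 = 5.
So producers capture 5/13 = 5/13 of each unit of subsidy.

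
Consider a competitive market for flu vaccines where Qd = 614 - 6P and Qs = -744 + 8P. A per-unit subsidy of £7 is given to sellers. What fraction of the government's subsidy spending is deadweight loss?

DWL / government spending = 3/14

Pre-subsidy: 614 - 6P = -744 + 8P gives P* = 97, Q* = 32.
With the subsidy, sellers receive Ps = Pb + 7 for each unit, where Pb is the price buyers pay.
Supply in terms of Pb becomes Qs = -744 + 8(Pb + 7) = -688 + 8Pb. Setting this equal to demand: 614 - 6Pb = -688 + 8Pb, so Pb = 93.
Sellers receive Ps = 93 + 7 = 100; Q' = 614 − 6·93 = 56.
ΔCS = ½(32 + 56)(97 − 93) = 176; ΔPS = ½(32 + 56)(100 − 97) = 132.
Government spending = 7 × 56 = 392.
DWL = ½ × 7 × (56 − 32) = 84; fraction = 84 / 392 = 3/14.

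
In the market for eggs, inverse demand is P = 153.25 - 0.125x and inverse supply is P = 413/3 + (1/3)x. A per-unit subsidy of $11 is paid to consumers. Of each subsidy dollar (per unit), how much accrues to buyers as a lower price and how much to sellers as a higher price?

Buyers gain $3 per unit; sellers gain $8 per unit

Pre-subsidy: 153.25 - 0.125x = 413/3 + (1/3)x gives x* = 34 and P* = 149.
With the rebate, buyers effectively pay Pb = Ps − 11, where Ps is the price sellers receive.
On the curves, Pb = 153.25 - 0.125x and Ps = 413/3 + (1/3)x; the wedge Ps − Pb = 11 gives 413/3 + (1/3)x − (153.25 - 0.125x) = 11, so x' = 58.
Then Pb = 153.25 − 0.125·58 = 146 and Ps = 413/3 + (1/3)·58 = 157.
Buyers' price falls by P* − Pb = 149 − 146 = 3; sellers' price rises by Ps − P* = 157 − 149 = 8.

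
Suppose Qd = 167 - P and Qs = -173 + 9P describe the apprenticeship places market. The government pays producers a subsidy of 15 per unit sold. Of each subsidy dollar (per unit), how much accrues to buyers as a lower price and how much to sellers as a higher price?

Buyers gain 13.5 per unit; sellers gain 1.5 per unit

Pre-subsidy: 167 - P = -173 + 9P gives P* = 34, Q* = 133.
With the subsidy, sellers receive Ps = Pb + 15 for each unit, where Pb is the price buyers pay.
Supply in terms of Pb becomes Qs = -173 + 9(Pb + 15) = -38 + 9Pb. Setting this equal to demand: 167 - Pb = -38 + 9Pb, so Pb = 20.5.
Sellers receive Ps = 20.5 + 15 = 35.5; Q' = 167 − 1·20.5 = 146.5.
Buyers' price falls by P* − Pb = 34 − 20.5 = 13.5; sellers' price rises by Ps − P* = 35.5 − 34 = 1.5.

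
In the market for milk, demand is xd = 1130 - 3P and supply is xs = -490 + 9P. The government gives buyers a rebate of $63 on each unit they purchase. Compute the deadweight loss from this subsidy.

Pre-subsidy: 1130 - 3P = -490 + 9P gives P* = 135, x* = 725.
With the rebate, buyers effectively pay Pb = Ps − 63, where Ps is the price sellers receive.
Demand in terms of Ps becomes xd = 1130 − 3(Ps − 63) = 1319 - 3Ps. Setting this equal to supply: 1319 - 3Ps = -490 + 9Ps, so Ps = 150.75.
Buyers pay Pb = 150.75 − 63 = 87.75; x' = -490 + 9·150.75 = 866.75.
The subsidy expands output by 866.75 − 725 = 141.75 past the efficient level; on those units the gap between marginal cost and willingness to pay runs from 0 up to 63.
DWL = ½ × 63 × 141.75 = 4465.125.

Deadweight loss = $4465.125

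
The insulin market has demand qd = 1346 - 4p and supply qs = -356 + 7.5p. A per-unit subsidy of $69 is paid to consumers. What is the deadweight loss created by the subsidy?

Deadweight loss = $6210

Pre-subsidy: 1346 - 4p = -356 + 7.5p gives p* = 148, q* = 754.
With the rebate, buyers effectively pay pb = ps − 69, where ps is the price sellers receive.
Demand in terms of ps becomes qd = 1346 − 4(ps − 69) = 1622 - 4ps. Setting this equal to supply: 1622 - 4ps = -356 + 7.5ps, so ps = 172.
Buyers pay pb = 172 − 69 = 103; q' = -356 + 7.5·172 = 934.
The subsidy expands output by 934 − 754 = 180 past the efficient level; on those units the gap between marginal cost and willingness to pay runs from 0 up to 69.
DWL = ½ × 69 × 180 = 6210.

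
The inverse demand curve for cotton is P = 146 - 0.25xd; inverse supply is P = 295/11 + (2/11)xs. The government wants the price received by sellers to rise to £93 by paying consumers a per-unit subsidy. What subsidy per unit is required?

Required subsidy s = £38 per unit

At a seller price of 93, quantity supplied is -147.5 + 5.5·93 = 364.
Buyers absorb 364 only when they pay Pb = 146 − 0.25·364 = 55.
s = Ps − Pb = 93 − 55 = 38.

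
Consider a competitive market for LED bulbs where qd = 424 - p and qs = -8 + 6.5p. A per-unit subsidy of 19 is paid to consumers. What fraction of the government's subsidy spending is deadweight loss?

DWL / government spending = 247/11486

Pre-subsidy: 424 - p = -8 + 6.5p gives p* = 57.6, q* = 366.4.
With the rebate, buyers effectively pay pb = ps − 19, where ps is the price sellers receive.
Demand in terms of ps becomes qd = 424 − 1(ps − 19) = 443 - ps. Setting this equal to supply: 443 - ps = -8 + 6.5ps, so ps = 902/15.
Buyers pay pb = 902/15 − 19 = 617/15; q' = -8 + 6.5·(902/15) = 5743/15.
ΔCS = ½(366.4 + 5743/15)(57.6 − 617/15) = 2776033/450; ΔPS = ½(366.4 + 5743/15)(902/15 − 57.6) = 213541/225.
Government spending = 19 × 5743/15 = 109117/15.
DWL = ½ × 19 × (5743/15 − 366.4) = 4693/30; fraction = (4693/30) / (109117/15) = 247/11486.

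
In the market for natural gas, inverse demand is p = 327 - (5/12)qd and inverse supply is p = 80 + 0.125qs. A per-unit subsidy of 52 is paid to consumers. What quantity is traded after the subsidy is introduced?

Pre-subsidy: 327 - (5/12)q = 80 + 0.125q gives q* = 456 and p* = 137.
With the rebate, buyers effectively pay pb = ps − 52, where ps is the price sellers receive.
On the curves, pb = 327 - (5/12)q and ps = 80 + 0.125q; the wedge ps − pb = 52 gives 80 + 0.125q − (327 - (5/12)q) = 52, so q' = 552.
Then pb = 327 − (5/12)·552 = 97 and ps = 80 + 0.125·552 = 149.

q' = 552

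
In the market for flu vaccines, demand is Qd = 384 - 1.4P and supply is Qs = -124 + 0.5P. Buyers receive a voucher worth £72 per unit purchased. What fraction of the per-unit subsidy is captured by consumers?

Pre-subsidy: 384 - 1.4P = -124 + 0.5P gives P* = 5080/19, Q* = 184/19.
With the rebate, buyers effectively pay Pb = Ps − 72, where Ps is the price sellers receive.
Demand in terms of Ps becomes Qd = 384 − 1.4(Ps − 72) = 484.8 - 1.4Ps. Setting this equal to supply: 484.8 - 1.4Ps = -124 + 0.5Ps, so Ps = 6088/19.
Buyers pay Pb = 6088/19 − 72 = 4720/19; Q' = -124 + 0.5·(6088/19) = 688/19.
Buyers' price falls by P* − Pb = 5080/19 − 4720/19 = 360/19; sellers' price rises by Ps − P* = 6088/19 − 5080/19 = 1008/19.
So consumers capture (360/19)/72 = 5/19 of each unit of subsidy.

Consumer share = 5/19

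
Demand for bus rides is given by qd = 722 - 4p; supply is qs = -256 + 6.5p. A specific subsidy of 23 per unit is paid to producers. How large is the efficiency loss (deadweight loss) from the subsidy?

Pre-subsidy: 722 - 4p = -256 + 6.5p gives p* = 652/7, q* = 2446/7.
With the subsidy, sellers receive ps = pb + 23 for each unit, where pb is the price buyers pay.
Supply in terms of pb becomes qs = -256 + 6.5(pb + 23) = -106.5 + 6.5pb. Setting this equal to demand: 722 - 4pb = -106.5 + 6.5pb, so pb = 1657/21.
Sellers receive ps = 1657/21 + 23 = 2140/21; q' = 722 − 4·(1657/21) = 8534/21.
The subsidy expands output by 8534/21 − 2446/7 = 1196/21 past the efficient level; on those units the gap between marginal cost and willingness to pay runs from 0 up to 23.
DWL = ½ × 23 × 1196/21 = 13754/21.

Deadweight loss = 13754/21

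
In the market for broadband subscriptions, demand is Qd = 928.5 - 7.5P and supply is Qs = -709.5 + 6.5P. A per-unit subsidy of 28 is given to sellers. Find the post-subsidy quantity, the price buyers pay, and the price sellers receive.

Pre-subsidy: 928.5 - 7.5P = -709.5 + 6.5P gives P* = 117, Q* = 51.
With the subsidy, sellers receive Ps = Pb + 28 for each unit, where Pb is the price buyers pay.
Supply in terms of Pb becomes Qs = -709.5 + 6.5(Pb + 28) = -527.5 + 6.5Pb. Setting this equal to demand: 928.5 - 7.5Pb = -527.5 + 6.5Pb, so Pb = 104.
Sellers receive Ps = 104 + 28 = 132; Q' = 928.5 − 7.5·104 = 148.5.

Q' = 148.5; buyers pay 104; sellers receive 132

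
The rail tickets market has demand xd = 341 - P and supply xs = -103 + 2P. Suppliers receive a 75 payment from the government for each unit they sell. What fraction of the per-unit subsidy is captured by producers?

Pre-subsidy: 341 - P = -103 + 2P gives P* = 148, x* = 193.
With the subsidy, sellers receive Ps = Pb + 75 for each unit, where Pb is the price buyers pay.
Supply in terms of Pb becomes xs = -103 + 2(Pb + 75) = 47 + 2Pb. Setting this equal to demand: 341 - Pb = 47 + 2Pb, so Pb = 98.
Sellers receive Ps = 98 + 75 = 173; x' = 341 − 1·98 = 243.
Buyers' price falls by P* − Pb = 148 − 98 = 50; sellers' price rises by Ps − P* = 173 − 148 = 25.
So producers capture 25/75 = 1/3 of each unit of subsidy.

Producer share = 1/3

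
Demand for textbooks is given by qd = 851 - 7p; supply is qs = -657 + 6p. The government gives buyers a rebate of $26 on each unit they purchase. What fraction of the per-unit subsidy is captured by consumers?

Pre-subsidy: 851 - 7p = -657 + 6p gives p* = 116, q* = 39.
With the rebate, buyers effectively pay pb = ps − 26, where ps is the price sellers receive.
Demand in terms of ps becomes qd = 851 − 7(ps − 26) = 1033 - 7ps. Setting this equal to supply: 1033 - 7ps = -657 + 6ps, so ps = 130.
Buyers pay pb = 130 − 26 = 104; q' = -657 + 6·130 = 123.
Buyers' price falls by p* − pb = 116 − 104 = 12; sellers' price rises by ps − p* = 130 − 116 = 14.
So consumers capture 12/26 = 6/13 of each unit of subsidy.

Consumer share = 6/13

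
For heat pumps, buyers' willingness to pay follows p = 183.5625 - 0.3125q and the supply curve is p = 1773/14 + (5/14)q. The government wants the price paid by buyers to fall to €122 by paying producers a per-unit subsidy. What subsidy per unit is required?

Required subsidy s = €75 per unit

At a buyer price of 122, quantity demanded is 587.4 − 3.2·122 = 197.
Sellers supply 197 only when they receive ps = 1773/14 + (5/14)·197 = 197.
s = ps − pb = 197 − 122 = 75.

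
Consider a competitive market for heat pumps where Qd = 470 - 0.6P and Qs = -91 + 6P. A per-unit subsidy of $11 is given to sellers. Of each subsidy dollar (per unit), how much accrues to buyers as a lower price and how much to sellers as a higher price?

Pre-subsidy: 470 - 0.6P = -91 + 6P gives P* = 85, Q* = 419.
With the subsidy, sellers receive Ps = Pb + 11 for each unit, where Pb is the price buyers pay.
Supply in terms of Pb becomes Qs = -91 + 6(Pb + 11) = -25 + 6Pb. Setting this equal to demand: 470 - 0.6Pb = -25 + 6Pb, so Pb = 75.
Sellers receive Ps = 75 + 11 = 86; Q' = 470 − 0.6·75 = 425.
Buyers' price falls by P* − Pb = 85 − 75 = 10; sellers' price rises by Ps − P* = 86 − 85 = 1.

Buyers gain $10 per unit; sellers gain $1 per unit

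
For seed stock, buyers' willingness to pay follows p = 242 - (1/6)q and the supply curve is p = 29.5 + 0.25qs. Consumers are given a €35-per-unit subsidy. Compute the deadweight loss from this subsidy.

Deadweight loss = €1470

Pre-subsidy: 242 - (1/6)q = 29.5 + 0.25q gives q* = 510 and p* = 157.
With the rebate, buyers effectively pay pb = ps − 35, where ps is the price sellers receive.
On the curves, pb = 242 - (1/6)q and ps = 29.5 + 0.25q; the wedge ps − pb = 35 gives 29.5 + 0.25q − (242 - (1/6)q) = 35, so q' = 594.
Then pb = 242 − (1/6)·594 = 143 and ps = 29.5 + 0.25·594 = 178.
The subsidy expands output by 594 − 510 = 84 past the efficient level; on those units the gap between marginal cost and willingness to pay runs from 0 up to 35.
DWL = ½ × 35 × 84 = 1470.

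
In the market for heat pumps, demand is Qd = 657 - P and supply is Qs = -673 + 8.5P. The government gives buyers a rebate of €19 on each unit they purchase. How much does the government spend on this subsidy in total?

Pre-subsidy: 657 - P = -673 + 8.5P gives P* = 140, Q* = 517.
With the rebate, buyers effectively pay Pb = Ps − 19, where Ps is the price sellers receive.
Demand in terms of Ps becomes Qd = 657 − 1(Ps − 19) = 676 - Ps. Setting this equal to supply: 676 - Ps = -673 + 8.5Ps, so Ps = 142.
Buyers pay Pb = 142 − 19 = 123; Q' = -673 + 8.5·142 = 534.
Government outlay = subsidy × quantity = 19 × 534 = 10146.

Government cost = €10146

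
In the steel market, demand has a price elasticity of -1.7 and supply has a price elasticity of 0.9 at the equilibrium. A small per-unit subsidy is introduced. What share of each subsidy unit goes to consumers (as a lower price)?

For a small subsidy around the equilibrium, the benefit split depends on the relative slopes, which at a point are proportional to the elasticities.
Buyer share = εs/(εs + |εd|) = 0.9/(0.9 + 1.7) = 9/26; seller share = |εd|/(εs + |εd|) = 17/26.

Consumer share = 9/26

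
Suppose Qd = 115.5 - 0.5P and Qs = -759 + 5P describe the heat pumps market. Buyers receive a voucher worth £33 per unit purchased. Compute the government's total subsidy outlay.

Pre-subsidy: 115.5 - 0.5P = -759 + 5P gives P* = 159, Q* = 36.
With the rebate, buyers effectively pay Pb = Ps − 33, where Ps is the price sellers receive.
Demand in terms of Ps becomes Qd = 115.5 − 0.5(Ps − 33) = 132 - 0.5Ps. Setting this equal to supply: 132 - 0.5Ps = -759 + 5Ps, so Ps = 162.
Buyers pay Pb = 162 − 33 = 129; Q' = -759 + 5·162 = 51.
Government outlay = subsidy × quantity = 33 × 51 = 1683.

Government cost = £1683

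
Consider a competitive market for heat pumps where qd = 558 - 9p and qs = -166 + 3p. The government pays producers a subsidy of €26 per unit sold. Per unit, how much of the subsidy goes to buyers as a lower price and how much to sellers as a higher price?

Buyers gain €6.5 per unit; sellers gain €19.5 per unit

Pre-subsidy: 558 - 9p = -166 + 3p gives p* = 181/3, q* = 15.
With the subsidy, sellers receive ps = pb + 26 for each unit, where pb is the price buyers pay.
Supply in terms of pb becomes qs = -166 + 3(pb + 26) = -88 + 3pb. Setting this equal to demand: 558 - 9pb = -88 + 3pb, so pb = 323/6.
Sellers receive ps = 323/6 + 26 = 479/6; q' = 558 − 9·(323/6) = 73.5.
Buyers' price falls by p* − pb = 181/3 − 323/6 = 6.5; sellers' price rises by ps − p* = 479/6 − 181/3 = 19.5.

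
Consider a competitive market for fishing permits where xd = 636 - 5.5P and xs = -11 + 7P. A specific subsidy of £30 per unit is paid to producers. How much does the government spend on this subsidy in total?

Government cost = £13311.6

Pre-subsidy: 636 - 5.5P = -11 + 7P gives P* = 51.76, x* = 351.32.
With the subsidy, sellers receive Ps = Pb + 30 for each unit, where Pb is the price buyers pay.
Supply in terms of Pb becomes xs = -11 + 7(Pb + 30) = 199 + 7Pb. Setting this equal to demand: 636 - 5.5Pb = 199 + 7Pb, so Pb = 34.96.
Sellers receive Ps = 34.96 + 30 = 64.96; x' = 636 − 5.5·34.96 = 443.72.
Government outlay = subsidy × quantity = 30 × 443.72 = 13311.6.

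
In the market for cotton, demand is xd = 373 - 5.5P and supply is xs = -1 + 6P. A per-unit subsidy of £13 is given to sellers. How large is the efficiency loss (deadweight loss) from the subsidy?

Pre-subsidy: 373 - 5.5P = -1 + 6P gives P* = 748/23, x* = 4465/23.
With the subsidy, sellers receive Ps = Pb + 13 for each unit, where Pb is the price buyers pay.
Supply in terms of Pb becomes xs = -1 + 6(Pb + 13) = 77 + 6Pb. Setting this equal to demand: 373 - 5.5Pb = 77 + 6Pb, so Pb = 592/23.
Sellers receive Ps = 592/23 + 13 = 891/23; x' = 373 − 5.5·(592/23) = 5323/23.
The subsidy expands output by 5323/23 − 4465/23 = 858/23 past the efficient level; on those units the gap between marginal cost and willingness to pay runs from 0 up to 13.
DWL = ½ × 13 × 858/23 = 5577/23.

Deadweight loss = 5577/23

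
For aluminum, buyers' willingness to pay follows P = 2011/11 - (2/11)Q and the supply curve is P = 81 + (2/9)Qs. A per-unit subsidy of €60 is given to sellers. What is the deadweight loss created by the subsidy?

Pre-subsidy: 2011/11 - (2/11)Q = 81 + (2/9)Q gives Q* = 252 and P* = 137.
With the subsidy, sellers receive Ps = Pb + 60 for each unit, where Pb is the price buyers pay.
On the curves, Pb = 2011/11 - (2/11)Q and Ps = 81 + (2/9)Q; the wedge Ps − Pb = 60 gives 81 + (2/9)Q − (2011/11 - (2/11)Q) = 60, so Q' = 400.5.
Then Pb = 2011/11 − (2/11)·400.5 = 110 and Ps = 81 + (2/9)·400.5 = 170.
The subsidy expands output by 400.5 − 252 = 148.5 past the efficient level; on those units the gap between marginal cost and willingness to pay runs from 0 up to 60.
DWL = ½ × 60 × 148.5 = 4455.

Deadweight loss = €4455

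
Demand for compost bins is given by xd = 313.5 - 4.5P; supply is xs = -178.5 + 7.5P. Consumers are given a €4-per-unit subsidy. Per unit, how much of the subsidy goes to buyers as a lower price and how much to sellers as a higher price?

Pre-subsidy: 313.5 - 4.5P = -178.5 + 7.5P gives P* = 41, x* = 129.
With the rebate, buyers effectively pay Pb = Ps − 4, where Ps is the price sellers receive.
Demand in terms of Ps becomes xd = 313.5 − 4.5(Ps − 4) = 331.5 - 4.5Ps. Setting this equal to supply: 331.5 - 4.5Ps = -178.5 + 7.5Ps, so Ps = 42.5.
Buyers pay Pb = 42.5 − 4 = 38.5; x' = -178.5 + 7.5·42.5 = 140.25.
Buyers' price falls by P* − Pb = 41 − 38.5 = 2.5; sellers' price rises by Ps − P* = 42.5 − 41 = 1.5.

Buyers gain €2.5 per unit; sellers gain €1.5 per unit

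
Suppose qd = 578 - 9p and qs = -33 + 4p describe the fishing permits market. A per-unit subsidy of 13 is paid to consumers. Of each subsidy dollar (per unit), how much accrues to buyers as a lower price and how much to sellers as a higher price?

Buyers gain 4 per unit; sellers gain 9 per unit

Pre-subsidy: 578 - 9p = -33 + 4p gives p* = 47, q* = 155.
With the rebate, buyers effectively pay pb = ps − 13, where ps is the price sellers receive.
Demand in terms of ps becomes qd = 578 − 9(ps − 13) = 695 - 9ps. Setting this equal to supply: 695 - 9ps = -33 + 4ps, so ps = 56.
Buyers pay pb = 56 − 13 = 43; q' = -33 + 4·56 = 191.
Buyers' price falls by p* − pb = 47 − 43 = 4; sellers' price rises by ps − p* = 56 − 47 = 9.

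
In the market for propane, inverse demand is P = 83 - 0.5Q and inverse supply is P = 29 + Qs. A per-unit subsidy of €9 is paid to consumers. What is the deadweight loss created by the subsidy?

Pre-subsidy: 83 - 0.5Q = 29 + Q gives Q* = 36 and P* = 65.
With the rebate, buyers effectively pay Pb = Ps − 9, where Ps is the price sellers receive.
On the curves, Pb = 83 - 0.5Q and Ps = 29 + Q; the wedge Ps − Pb = 9 gives 29 + Q − (83 - 0.5Q) = 9, so Q' = 42.
Then Pb = 83 − 0.5·42 = 62 and Ps = 29 + 1·42 = 71.
The subsidy expands output by 42 − 36 = 6 past the efficient level; on those units the gap between marginal cost and willingness to pay runs from 0 up to 9.
DWL = ½ × 9 × 6 = 27.

Deadweight loss = €27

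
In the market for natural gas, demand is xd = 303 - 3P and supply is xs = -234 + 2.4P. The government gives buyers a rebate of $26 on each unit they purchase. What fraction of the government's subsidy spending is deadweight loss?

DWL / government spending = 26/59

Pre-subsidy: 303 - 3P = -234 + 2.4P gives P* = 895/9, x* = 14/3.
With the rebate, buyers effectively pay Pb = Ps − 26, where Ps is the price sellers receive.
Demand in terms of Ps becomes xd = 303 − 3(Ps − 26) = 381 - 3Ps. Setting this equal to supply: 381 - 3Ps = -234 + 2.4Ps, so Ps = 1025/9.
Buyers pay Pb = 1025/9 − 26 = 791/9; x' = -234 + 2.4·(1025/9) = 118/3.
ΔCS = ½(14/3 + 118/3)(895/9 − 791/9) = 2288/9; ΔPS = ½(14/3 + 118/3)(1025/9 − 895/9) = 2860/9.
Government spending = 26 × 118/3 = 3068/3.
DWL = ½ × 26 × (118/3 − 14/3) = 1352/3; fraction = (1352/3) / (3068/3) = 26/59.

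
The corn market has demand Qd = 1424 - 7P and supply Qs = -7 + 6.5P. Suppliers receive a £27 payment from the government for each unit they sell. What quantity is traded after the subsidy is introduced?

Q' = 773

Pre-subsidy: 1424 - 7P = -7 + 6.5P gives P* = 106, Q* = 682.
With the subsidy, sellers receive Ps = Pb + 27 for each unit, where Pb is the price buyers pay.
Supply in terms of Pb becomes Qs = -7 + 6.5(Pb + 27) = 168.5 + 6.5Pb. Setting this equal to demand: 1424 - 7Pb = 168.5 + 6.5Pb, so Pb = 93.
Sellers receive Ps = 93 + 27 = 120; Q' = 1424 − 7·93 = 773.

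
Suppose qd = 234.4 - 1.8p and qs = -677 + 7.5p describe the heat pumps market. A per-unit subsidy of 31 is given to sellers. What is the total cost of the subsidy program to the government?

Government cost = 3193

Pre-subsidy: 234.4 - 1.8p = -677 + 7.5p gives p* = 98, q* = 58.
With the subsidy, sellers receive ps = pb + 31 for each unit, where pb is the price buyers pay.
Supply in terms of pb becomes qs = -677 + 7.5(pb + 31) = -444.5 + 7.5pb. Setting this equal to demand: 234.4 - 1.8pb = -444.5 + 7.5pb, so pb = 73.
Sellers receive ps = 73 + 31 = 104; q' = 234.4 − 1.8·73 = 103.
Government outlay = subsidy × quantity = 31 × 103 = 3193.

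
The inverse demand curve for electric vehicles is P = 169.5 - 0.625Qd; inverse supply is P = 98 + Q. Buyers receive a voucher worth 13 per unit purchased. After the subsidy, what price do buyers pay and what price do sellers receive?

Buyers pay 137; sellers receive 150

Pre-subsidy: 169.5 - 0.625Q = 98 + Q gives Q* = 44 and P* = 142.
With the rebate, buyers effectively pay Pb = Ps − 13, where Ps is the price sellers receive.
On the curves, Pb = 169.5 - 0.625Q and Ps = 98 + Q; the wedge Ps − Pb = 13 gives 98 + Q − (169.5 - 0.625Q) = 13, so Q' = 52.
Then Pb = 169.5 − 0.625·52 = 137 and Ps = 98 + 1·52 = 150.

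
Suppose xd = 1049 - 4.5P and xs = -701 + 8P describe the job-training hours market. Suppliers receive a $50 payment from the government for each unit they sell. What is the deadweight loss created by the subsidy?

Pre-subsidy: 1049 - 4.5P = -701 + 8P gives P* = 140, x* = 419.
With the subsidy, sellers receive Ps = Pb + 50 for each unit, where Pb is the price buyers pay.
Supply in terms of Pb becomes xs = -701 + 8(Pb + 50) = -301 + 8Pb. Setting this equal to demand: 1049 - 4.5Pb = -301 + 8Pb, so Pb = 108.
Sellers receive Ps = 108 + 50 = 158; x' = 1049 − 4.5·108 = 563.
The subsidy expands output by 563 − 419 = 144 past the efficient level; on those units the gap between marginal cost and willingness to pay runs from 0 up to 50.
DWL = ½ × 50 × 144 = 3600.

Deadweight loss = $3600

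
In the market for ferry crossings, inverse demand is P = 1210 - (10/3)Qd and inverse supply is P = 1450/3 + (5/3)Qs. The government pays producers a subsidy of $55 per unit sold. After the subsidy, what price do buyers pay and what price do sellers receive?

Pre-subsidy: 1210 - (10/3)Q = 1450/3 + (5/3)Q gives Q* = 436/3 and P* = 6530/9.
With the subsidy, sellers receive Ps = Pb + 55 for each unit, where Pb is the price buyers pay.
On the curves, Pb = 1210 - (10/3)Q and Ps = 1450/3 + (5/3)Q; the wedge Ps − Pb = 55 gives 1450/3 + (5/3)Q − (1210 - (10/3)Q) = 55, so Q' = 469/3.
Then Pb = 1210 − (10/3)·(469/3) = 6200/9 and Ps = 1450/3 + (5/3)·(469/3) = 6695/9.

Buyers pay 6200/9; sellers receive 6695/9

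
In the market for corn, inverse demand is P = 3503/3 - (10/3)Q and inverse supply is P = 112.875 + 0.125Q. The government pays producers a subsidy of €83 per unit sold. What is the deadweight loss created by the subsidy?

Pre-subsidy: 3503/3 - (10/3)Q = 112.875 + 0.125Q gives Q* = 305 and P* = 151.
With the subsidy, sellers receive Ps = Pb + 83 for each unit, where Pb is the price buyers pay.
On the curves, Pb = 3503/3 - (10/3)Q and Ps = 112.875 + 0.125Q; the wedge Ps − Pb = 83 gives 112.875 + 0.125Q − (3503/3 - (10/3)Q) = 83, so Q' = 329.
Then Pb = 3503/3 − (10/3)·329 = 71 and Ps = 112.875 + 0.125·329 = 154.
The subsidy expands output by 329 − 305 = 24 past the efficient level; on those units the gap between marginal cost and willingness to pay runs from 0 up to 83.
DWL = ½ × 83 × 24 = 996.

Deadweight loss = €996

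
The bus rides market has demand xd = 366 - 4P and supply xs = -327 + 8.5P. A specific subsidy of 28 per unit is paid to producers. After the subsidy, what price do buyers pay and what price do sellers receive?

Pre-subsidy: 366 - 4P = -327 + 8.5P gives P* = 55.44, x* = 144.24.
With the subsidy, sellers receive Ps = Pb + 28 for each unit, where Pb is the price buyers pay.
Supply in terms of Pb becomes xs = -327 + 8.5(Pb + 28) = -89 + 8.5Pb. Setting this equal to demand: 366 - 4Pb = -89 + 8.5Pb, so Pb = 36.4.
Sellers receive Ps = 36.4 + 28 = 64.4; x' = 366 − 4·36.4 = 220.4.

Buyers pay 36.4; sellers receive 64.4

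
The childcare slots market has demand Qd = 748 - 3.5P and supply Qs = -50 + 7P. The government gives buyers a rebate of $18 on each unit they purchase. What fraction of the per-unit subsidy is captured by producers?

Pre-subsidy: 748 - 3.5P = -50 + 7P gives P* = 76, Q* = 482.
With the rebate, buyers effectively pay Pb = Ps − 18, where Ps is the price sellers receive.
Demand in terms of Ps becomes Qd = 748 − 3.5(Ps − 18) = 811 - 3.5Ps. Setting this equal to supply: 811 - 3.5Ps = -50 + 7Ps, so Ps = 82.
Buyers pay Pb = 82 − 18 = 64; Q' = -50 + 7·82 = 524.
Buyers' price falls by P* − Pb = 76 − 64 = 12; sellers' price rises by Ps − P* = 82 − 76 = 6.
So producers capture 6/18 = 1/3 of each unit of subsidy.

Producer share = 1/3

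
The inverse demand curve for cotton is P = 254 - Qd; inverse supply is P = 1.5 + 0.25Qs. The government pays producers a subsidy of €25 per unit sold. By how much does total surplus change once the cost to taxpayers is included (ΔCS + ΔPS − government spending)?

Net change in total surplus = -€250

Pre-subsidy: 254 - Q = 1.5 + 0.25Q gives Q* = 202 and P* = 52.
With the subsidy, sellers receive Ps = Pb + 25 for each unit, where Pb is the price buyers pay.
On the curves, Pb = 254 - Q and Ps = 1.5 + 0.25Q; the wedge Ps − Pb = 25 gives 1.5 + 0.25Q − (254 - Q) = 25, so Q' = 222.
Then Pb = 254 − 1·222 = 32 and Ps = 1.5 + 0.25·222 = 57.
ΔCS = ½(202 + 222)(52 − 32) = 4240; ΔPS = ½(202 + 222)(57 − 52) = 1060.
Government spending = 25 × 222 = 5550.
Net change = 4240 + 1060 − 5550 = -250. The loss equals the DWL triangle ½·25·20.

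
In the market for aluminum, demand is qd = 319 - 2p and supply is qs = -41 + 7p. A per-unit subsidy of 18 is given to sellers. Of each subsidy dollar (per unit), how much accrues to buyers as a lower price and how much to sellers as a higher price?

Buyers gain 14 per unit; sellers gain 4 per unit

Pre-subsidy: 319 - 2p = -41 + 7p gives p* = 40, q* = 239.
With the subsidy, sellers receive ps = pb + 18 for each unit, where pb is the price buyers pay.
Supply in terms of pb becomes qs = -41 + 7(pb + 18) = 85 + 7pb. Setting this equal to demand: 319 - 2pb = 85 + 7pb, so pb = 26.
Sellers receive ps = 26 + 18 = 44; q' = 319 − 2·26 = 267.
Buyers' price falls by p* − pb = 40 − 26 = 14; sellers' price rises by ps − p* = 44 − 40 = 4.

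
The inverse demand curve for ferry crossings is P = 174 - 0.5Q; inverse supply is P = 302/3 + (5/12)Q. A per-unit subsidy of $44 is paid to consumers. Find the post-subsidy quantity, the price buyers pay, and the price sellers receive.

Q' = 128; buyers pay $110; sellers receive $154

Pre-subsidy: 174 - 0.5Q = 302/3 + (5/12)Q gives Q* = 80 and P* = 134.
With the rebate, buyers effectively pay Pb = Ps − 44, where Ps is the price sellers receive.
On the curves, Pb = 174 - 0.5Q and Ps = 302/3 + (5/12)Q; the wedge Ps − Pb = 44 gives 302/3 + (5/12)Q − (174 - 0.5Q) = 44, so Q' = 128.
Then Pb = 174 − 0.5·128 = 110 and Ps = 302/3 + (5/12)·128 = 154.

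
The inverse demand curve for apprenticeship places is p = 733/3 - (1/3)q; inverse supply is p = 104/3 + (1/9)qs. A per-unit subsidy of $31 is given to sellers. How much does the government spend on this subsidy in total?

Pre-subsidy: 733/3 - (1/3)q = 104/3 + (1/9)q gives q* = 471.75 and p* = 1045/12.
With the subsidy, sellers receive ps = pb + 31 for each unit, where pb is the price buyers pay.
On the curves, pb = 733/3 - (1/3)q and ps = 104/3 + (1/9)q; the wedge ps − pb = 31 gives 104/3 + (1/9)q − (733/3 - (1/3)q) = 31, so q' = 541.5.
Then pb = 733/3 − (1/3)·541.5 = 383/6 and ps = 104/3 + (1/9)·541.5 = 569/6.
Government outlay = subsidy × quantity = 31 × 541.5 = 16786.5.

Government cost = $16786.5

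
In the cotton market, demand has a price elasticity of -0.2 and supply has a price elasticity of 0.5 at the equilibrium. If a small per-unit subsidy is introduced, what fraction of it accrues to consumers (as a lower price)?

For a small subsidy around the equilibrium, the benefit split depends on the relative slopes, which at a point are proportional to the elasticities.
Buyer share = εs/(εs + |εd|) = 0.5/(0.5 + 0.2) = 5/7; seller share = |εd|/(εs + |εd|) = 2/7.

Consumer share = 5/7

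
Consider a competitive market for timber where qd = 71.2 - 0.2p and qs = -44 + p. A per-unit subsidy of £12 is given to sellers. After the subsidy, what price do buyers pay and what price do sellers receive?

Pre-subsidy: 71.2 - 0.2p = -44 + p gives p* = 96, q* = 52.
With the subsidy, sellers receive ps = pb + 12 for each unit, where pb is the price buyers pay.
Supply in terms of pb becomes qs = -44 + 1(pb + 12) = -32 + pb. Setting this equal to demand: 71.2 - 0.2pb = -32 + pb, so pb = 86.
Sellers receive ps = 86 + 12 = 98; q' = 71.2 − 0.2·86 = 54.

Buyers pay £86; sellers receive £98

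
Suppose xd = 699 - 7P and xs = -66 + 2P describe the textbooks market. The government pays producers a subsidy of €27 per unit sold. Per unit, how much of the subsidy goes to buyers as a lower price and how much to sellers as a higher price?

Buyers gain €6 per unit; sellers gain €21 per unit

Pre-subsidy: 699 - 7P = -66 + 2P gives P* = 85, x* = 104.
With the subsidy, sellers receive Ps = Pb + 27 for each unit, where Pb is the price buyers pay.
Supply in terms of Pb becomes xs = -66 + 2(Pb + 27) = -12 + 2Pb. Setting this equal to demand: 699 - 7Pb = -12 + 2Pb, so Pb = 79.
Sellers receive Ps = 79 + 27 = 106; x' = 699 − 7·79 = 146.
Buyers' price falls by P* − Pb = 85 − 79 = 6; sellers' price rises by Ps − P* = 106 − 85 = 21.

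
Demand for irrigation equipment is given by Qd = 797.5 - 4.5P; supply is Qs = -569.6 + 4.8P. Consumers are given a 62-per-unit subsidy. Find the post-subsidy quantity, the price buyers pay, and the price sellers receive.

Q' = 280; buyers pay 115; sellers receive 177

Pre-subsidy: 797.5 - 4.5P = -569.6 + 4.8P gives P* = 147, Q* = 136.
With the rebate, buyers effectively pay Pb = Ps − 62, where Ps is the price sellers receive.
Demand in terms of Ps becomes Qd = 797.5 − 4.5(Ps − 62) = 1076.5 - 4.5Ps. Setting this equal to supply: 1076.5 - 4.5Ps = -569.6 + 4.8Ps, so Ps = 177.
Buyers pay Pb = 177 − 62 = 115; Q' = -569.6 + 4.8·177 = 280.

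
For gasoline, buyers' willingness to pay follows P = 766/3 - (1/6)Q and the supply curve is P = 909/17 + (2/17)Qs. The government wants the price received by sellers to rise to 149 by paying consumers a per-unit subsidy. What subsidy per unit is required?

Required subsidy s = 29 per unit

At a seller price of 149, quantity supplied is -454.5 + 8.5·149 = 812.
Buyers absorb 812 only when they pay Pb = 766/3 − (1/6)·812 = 120.
s = Ps − Pb = 149 − 120 = 29.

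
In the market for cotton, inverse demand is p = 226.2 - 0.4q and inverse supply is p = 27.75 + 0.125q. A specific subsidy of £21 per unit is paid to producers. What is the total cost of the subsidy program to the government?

Pre-subsidy: 226.2 - 0.4q = 27.75 + 0.125q gives q* = 378 and p* = 75.
With the subsidy, sellers receive ps = pb + 21 for each unit, where pb is the price buyers pay.
On the curves, pb = 226.2 - 0.4q and ps = 27.75 + 0.125q; the wedge ps − pb = 21 gives 27.75 + 0.125q − (226.2 - 0.4q) = 21, so q' = 418.
Then pb = 226.2 − 0.4·418 = 59 and ps = 27.75 + 0.125·418 = 80.
Government outlay = subsidy × quantity = 21 × 418 = 8778.

Government cost = £8778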